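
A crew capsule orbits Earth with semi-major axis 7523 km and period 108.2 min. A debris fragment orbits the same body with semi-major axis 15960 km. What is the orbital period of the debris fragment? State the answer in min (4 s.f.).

T₂ ≈ 334.3 min

Kepler's third law: T² ∝ a³, so T₂ = T₁ (a₂/a₁)^(3/2).
a₂/a₁ = 2.121, (a₂/a₁)^(3/2) = 3.090.
T₂ = 108.2 × 3.090 = 334.3 min.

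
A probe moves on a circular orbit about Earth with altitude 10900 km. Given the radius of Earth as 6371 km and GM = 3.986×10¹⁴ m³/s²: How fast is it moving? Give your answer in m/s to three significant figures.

v ≈ 4800 m/s

r = 6371 + 10900 = 17271 km = 1.7271×10⁷ m.
For a circular orbit v = √(μ/r) = √(3.986×10¹⁴ / 1.727×10⁷) = √(2.308×10⁷) = 4804 m/s.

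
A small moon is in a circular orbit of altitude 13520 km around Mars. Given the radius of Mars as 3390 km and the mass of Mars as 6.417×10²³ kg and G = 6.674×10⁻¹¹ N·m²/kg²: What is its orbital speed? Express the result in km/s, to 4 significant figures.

μ = GM = 6.674×10⁻¹¹ × 6.417×10²³ = 4.283×10¹³ m³/s².
r = 3390 + 13520 = 16910 km = 1.6910×10⁷ m.
For a circular orbit v = √(μ/r) = √(4.283×10¹³ / 1.691×10⁷) = √(2.533×10⁶) = 1591 m/s.
That is 1.591 km/s.

v ≈ 1.591 km/s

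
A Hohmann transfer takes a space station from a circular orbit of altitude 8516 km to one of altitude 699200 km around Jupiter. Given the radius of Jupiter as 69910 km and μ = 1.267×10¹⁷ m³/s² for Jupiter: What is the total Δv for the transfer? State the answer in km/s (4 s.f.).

Δv_total ≈ 21.27 km/s

r₁ = 69910 + 8516 = 78426 km = 7.8426×10⁷ m.
r₂ = 69910 + 699200 = 769110 km = 7.6911×10⁸ m.
Transfer ellipse a_t = (r₁ + r₂)/2 = 4.238×10⁸ m.
At r₁: circular v_c1 = √(μ/r₁) = 40190 m/s; transfer-perijove v_p = √[μ(2/r₁ − 1/a_t)] = 54150 m/s.
Δv₁ = v_p − v_c1 = 13960 m/s.
At r₂: circular v_c2 = √(μ/r₂) = 12830 m/s; transfer-apojove v_a = √[μ(2/r₂ − 1/a_t)] = 5522 m/s.
Δv₂ = v_c2 − v_a = 7313 m/s.
Total Δv = Δv₁ + Δv₂ = 21270 m/s = 21.27 km/s.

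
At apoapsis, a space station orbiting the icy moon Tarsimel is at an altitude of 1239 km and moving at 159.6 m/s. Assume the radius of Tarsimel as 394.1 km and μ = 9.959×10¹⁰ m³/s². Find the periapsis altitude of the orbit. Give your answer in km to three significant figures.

periapsis altitude ≈ 37.0 km

r_a = 394.1 + 1239 = 1633.1 km = 1.633×10⁶ m.
Specific energy ε = v²/2 − μ/r = -4.825×10⁴ J/kg, so a = −μ/(2ε) = 1.032×10⁶ m.
The apsides satisfy r_p + r_a = 2a, so the periapsis radius is 2a − r_a = 4.311×10⁵ m = 431.11 km.
Periapsis altitude = 431.11 − 394.1 = 37.008 km.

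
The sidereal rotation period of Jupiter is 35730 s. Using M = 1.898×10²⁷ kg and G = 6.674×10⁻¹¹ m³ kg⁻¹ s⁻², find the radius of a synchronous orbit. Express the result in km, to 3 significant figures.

r_sync ≈ 1.60×10⁵ km

μ = GM = 6.674×10⁻¹¹ × 1.898×10²⁷ = 1.267×10¹⁷ m³/s².
A synchronous orbit has period T, so by Kepler's third law a = (μT²/4π²)^(1/3).
μT²/4π² = 1.267×10¹⁷ × (3.573×10⁴)² / 39.48 = 4.096×10²⁴ m³.
a = 1.600×10⁸ m = 1.6000×10⁵ km.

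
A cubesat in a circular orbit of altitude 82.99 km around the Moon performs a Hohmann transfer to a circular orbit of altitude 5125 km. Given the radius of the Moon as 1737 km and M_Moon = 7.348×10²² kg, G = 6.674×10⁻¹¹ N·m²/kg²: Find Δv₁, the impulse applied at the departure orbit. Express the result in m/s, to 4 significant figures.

Δv ≈ 422.3 m/s

μ = GM = 6.674×10⁻¹¹ × 7.348×10²² = 4.904×10¹² m³/s².
r₁ = 1737 + 82.99 = 1820.0 km = 1.8200×10⁶ m.
r₂ = 1737 + 5125 = 6862.0 km = 6.8620×10⁶ m.
Transfer ellipse a_t = (r₁ + r₂)/2 = 4.341×10⁶ m.
At r₁: circular v_c1 = √(μ/r₁) = 1642 m/s; transfer-perilune v_p = √[μ(2/r₁ − 1/a_t)] = 2064 m/s.
Δv₁ = v_p − v_c1 = 422.3 m/s.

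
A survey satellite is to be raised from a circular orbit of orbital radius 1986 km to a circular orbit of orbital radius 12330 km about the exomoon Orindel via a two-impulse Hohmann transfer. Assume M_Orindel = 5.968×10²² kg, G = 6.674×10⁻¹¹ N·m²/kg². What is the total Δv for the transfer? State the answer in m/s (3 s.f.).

Δv_total ≈ 711 m/s

μ = GM = 6.674×10⁻¹¹ × 5.968×10²² = 3.983×10¹² m³/s².
r₁ = 1986 km = 1.986×10⁶ m.
r₂ = 12330 km = 1.233×10⁷ m.
Transfer ellipse a_t = (r₁ + r₂)/2 = 7.158×10⁶ m.
At r₁: circular v_c1 = √(μ/r₁) = 1416 m/s; transfer-periapsis v_p = √[μ(2/r₁ − 1/a_t)] = 1859 m/s.
Δv₁ = v_p − v_c1 = 442.5 m/s.
At r₂: circular v_c2 = √(μ/r₂) = 568.4 m/s; transfer-apoapsis v_a = √[μ(2/r₂ − 1/a_t)] = 299.4 m/s.
Δv₂ = v_c2 − v_a = 269.0 m/s.
Total Δv = Δv₁ + Δv₂ = 711.5 m/s.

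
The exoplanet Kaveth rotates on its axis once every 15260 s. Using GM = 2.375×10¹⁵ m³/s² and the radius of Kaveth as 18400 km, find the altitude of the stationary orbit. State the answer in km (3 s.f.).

A synchronous orbit has period T, so by Kepler's third law a = (μT²/4π²)^(1/3).
μT²/4π² = 2.375×10¹⁵ × (1.526×10⁴)² / 39.48 = 1.401×10²² m³.
a = 2.411×10⁷ m = 24107 km.
Altitude h = a − R = 24107 − 18400 = 5706.7 km.

h_sync ≈ 5710 km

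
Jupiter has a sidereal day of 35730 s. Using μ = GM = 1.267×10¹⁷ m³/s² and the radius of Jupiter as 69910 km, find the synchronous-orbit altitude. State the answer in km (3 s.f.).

A synchronous orbit has period T, so by Kepler's third law a = (μT²/4π²)^(1/3).
μT²/4π² = 1.267×10¹⁷ × (3.573×10⁴)² / 39.48 = 4.097×10²⁴ m³.
a = 1.600×10⁸ m = 1.6002×10⁵ km.
Altitude h = a − R = 1.6002×10⁵ − 69910 = 90105 km.

h_sync ≈ 90100 km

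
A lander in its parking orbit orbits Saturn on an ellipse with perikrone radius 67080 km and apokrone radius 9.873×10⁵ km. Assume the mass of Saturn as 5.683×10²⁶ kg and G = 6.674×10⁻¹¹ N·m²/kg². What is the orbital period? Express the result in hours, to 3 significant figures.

T ≈ 108 hours

μ = GM = 6.674×10⁻¹¹ × 5.683×10²⁶ = 3.793×10¹⁶ m³/s².
Semi-major axis a = (r_p + r_a)/2 = (67080 + 9.8730×10⁵)/2 = 5.2719×10⁵ km = 5.272×10⁸ m.
By Kepler's third law T = 2π√(a³/μ) = 2π × 6.215×10⁴ = 3.905×10⁵ s.
= 108.5 hours.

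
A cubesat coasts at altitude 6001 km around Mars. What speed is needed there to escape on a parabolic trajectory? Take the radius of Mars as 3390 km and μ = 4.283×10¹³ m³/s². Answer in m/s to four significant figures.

r = 3390 + 6001 = 9391.0 km = 9.3910×10⁶ m.
Escape speed v_esc = √(2μ/r) = √(2 × 4.283×10¹³ / 9.391×10⁶) = √(9.121×10⁶) = 3020 m/s.

v_esc ≈ 3020 m/s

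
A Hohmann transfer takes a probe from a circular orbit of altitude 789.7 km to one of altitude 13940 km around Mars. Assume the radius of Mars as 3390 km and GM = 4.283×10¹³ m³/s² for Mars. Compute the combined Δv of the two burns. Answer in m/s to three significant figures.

Δv_total ≈ 1450 m/s

r₁ = 3390 + 789.7 = 4179.7 km = 4.1797×10⁶ m.
r₂ = 3390 + 13940 = 17330 km = 1.7330×10⁷ m.
Transfer ellipse a_t = (r₁ + r₂)/2 = 1.075×10⁷ m.
At r₁: circular v_c1 = √(μ/r₁) = 3201 m/s; transfer-periapsis v_p = √[μ(2/r₁ − 1/a_t)] = 4063 m/s.
Δv₁ = v_p − v_c1 = 862.4 m/s.
At r₂: circular v_c2 = √(μ/r₂) = 1572 m/s; transfer-apoapsis v_a = √[μ(2/r₂ − 1/a_t)] = 980.0 m/s.
Δv₂ = v_c2 − v_a = 592.0 m/s.
Total Δv = Δv₁ + Δv₂ = 1454 m/s.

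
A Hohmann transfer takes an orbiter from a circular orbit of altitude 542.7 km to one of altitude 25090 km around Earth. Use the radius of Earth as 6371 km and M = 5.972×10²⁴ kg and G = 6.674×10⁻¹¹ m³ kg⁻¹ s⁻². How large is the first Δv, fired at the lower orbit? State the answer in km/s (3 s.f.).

Δv ≈ 2.13 km/s

μ = GM = 6.674×10⁻¹¹ × 5.972×10²⁴ = 3.986×10¹⁴ m³/s².
r₁ = 6371 + 542.7 = 6913.7 km = 6.9137×10⁶ m.
r₂ = 6371 + 25090 = 31461 km = 3.1461×10⁷ m.
Transfer ellipse a_t = (r₁ + r₂)/2 = 1.919×10⁷ m.
At r₁: circular v_c1 = √(μ/r₁) = 7593 m/s; transfer-perigee v_p = √[μ(2/r₁ − 1/a_t)] = 9722 m/s.
Δv₁ = v_p − v_c1 = 2130 m/s.
= 2.130 km/s.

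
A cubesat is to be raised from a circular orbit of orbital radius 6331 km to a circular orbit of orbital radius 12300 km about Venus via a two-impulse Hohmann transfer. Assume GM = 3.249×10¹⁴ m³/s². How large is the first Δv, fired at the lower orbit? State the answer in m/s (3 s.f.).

r₁ = 6331 km = 6.331×10⁶ m.
r₂ = 12300 km = 1.230×10⁷ m.
Transfer ellipse a_t = (r₁ + r₂)/2 = 9.316×10⁶ m.
At r₁: circular v_c1 = √(μ/r₁) = 7164 m/s; transfer-periapsis v_p = √[μ(2/r₁ − 1/a_t)] = 8232 m/s.
Δv₁ = v_p − v_c1 = 1068 m/s.

Δv ≈ 1070 m/s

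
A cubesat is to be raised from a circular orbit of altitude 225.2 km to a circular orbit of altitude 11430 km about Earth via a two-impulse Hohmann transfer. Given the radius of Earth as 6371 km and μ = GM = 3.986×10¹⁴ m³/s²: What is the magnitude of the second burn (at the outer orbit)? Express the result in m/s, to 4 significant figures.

Δv ≈ 1252 m/s

r₁ = 6371 + 225.2 = 6596.2 km = 6.5962×10⁶ m.
r₂ = 6371 + 11430 = 17801 km = 1.7801×10⁷ m.
Transfer ellipse a_t = (r₁ + r₂)/2 = 1.220×10⁷ m.
At r₁: circular v_c1 = √(μ/r₁) = 7774 m/s; transfer-perigee v_p = √[μ(2/r₁ − 1/a_t)] = 9391 m/s.
At r₂: circular v_c2 = √(μ/r₂) = 4732 m/s; transfer-apogee v_a = √[μ(2/r₂ − 1/a_t)] = 3480 m/s.
Δv₂ = v_c2 − v_a = 1252 m/s.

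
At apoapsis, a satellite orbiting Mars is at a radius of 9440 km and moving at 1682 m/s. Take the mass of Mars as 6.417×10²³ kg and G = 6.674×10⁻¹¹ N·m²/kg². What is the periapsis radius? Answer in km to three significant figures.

μ = GM = 6.674×10⁻¹¹ × 6.417×10²³ = 4.283×10¹³ m³/s².
r_a = 9.440×10⁶ m.
Specific energy ε = v²/2 − μ/r = -3.122×10⁶ J/kg, so a = −μ/(2ε) = 6.858×10⁶ m.
The apsides satisfy r_p + r_a = 2a, so the periapsis radius is 2a − r_a = 4.277×10⁶ m = 4276.9 km.

periapsis radius ≈ 4280 km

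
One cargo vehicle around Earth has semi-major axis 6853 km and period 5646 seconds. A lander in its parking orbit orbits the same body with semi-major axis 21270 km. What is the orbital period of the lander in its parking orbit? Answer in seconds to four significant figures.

Kepler's third law: T² ∝ a³, so T₂ = T₁ (a₂/a₁)^(3/2).
a₂/a₁ = 3.104, (a₂/a₁)^(3/2) = 5.468.
T₂ = 5646 × 5.468 = 30870 seconds.

T₂ ≈ 30870 seconds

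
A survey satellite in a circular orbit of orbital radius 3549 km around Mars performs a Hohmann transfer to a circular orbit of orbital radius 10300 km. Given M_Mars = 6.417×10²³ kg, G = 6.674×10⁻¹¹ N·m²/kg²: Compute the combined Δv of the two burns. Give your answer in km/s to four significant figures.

Δv_total ≈ 1.342 km/s

μ = GM = 6.674×10⁻¹¹ × 6.417×10²³ = 4.283×10¹³ m³/s².
r₁ = 3549 km = 3.549×10⁶ m.
r₂ = 10300 km = 1.030×10⁷ m.
Transfer ellipse a_t = (r₁ + r₂)/2 = 6.924×10⁶ m.
At r₁: circular v_c1 = √(μ/r₁) = 3474 m/s; transfer-periapsis v_p = √[μ(2/r₁ − 1/a_t)] = 4237 m/s.
Δv₁ = v_p − v_c1 = 762.9 m/s.
At r₂: circular v_c2 = √(μ/r₂) = 2039 m/s; transfer-apoapsis v_a = √[μ(2/r₂ − 1/a_t)] = 1460 m/s.
Δv₂ = v_c2 − v_a = 579.3 m/s.
Total Δv = Δv₁ + Δv₂ = 1342 m/s = 1.342 km/s.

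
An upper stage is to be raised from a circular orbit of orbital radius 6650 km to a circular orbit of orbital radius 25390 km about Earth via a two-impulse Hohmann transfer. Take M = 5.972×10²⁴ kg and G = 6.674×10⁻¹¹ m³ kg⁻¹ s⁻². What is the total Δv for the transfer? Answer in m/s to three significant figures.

Δv_total ≈ 3410 m/s

μ = GM = 6.674×10⁻¹¹ × 5.972×10²⁴ = 3.986×10¹⁴ m³/s².
r₁ = 6650 km = 6.650×10⁶ m.
r₂ = 25390 km = 2.539×10⁷ m.
Transfer ellipse a_t = (r₁ + r₂)/2 = 1.602×10⁷ m.
At r₁: circular v_c1 = √(μ/r₁) = 7742 m/s; transfer-perigee v_p = √[μ(2/r₁ − 1/a_t)] = 9746 m/s.
Δv₁ = v_p − v_c1 = 2005 m/s.
At r₂: circular v_c2 = √(μ/r₂) = 3962 m/s; transfer-apogee v_a = √[μ(2/r₂ − 1/a_t)] = 2553 m/s.
Δv₂ = v_c2 − v_a = 1409 m/s.
Total Δv = Δv₁ + Δv₂ = 3414 m/s.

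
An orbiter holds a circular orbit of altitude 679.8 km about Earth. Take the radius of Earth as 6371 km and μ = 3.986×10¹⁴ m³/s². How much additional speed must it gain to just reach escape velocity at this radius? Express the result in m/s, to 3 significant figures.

Δv ≈ 3110 m/s

r = 6371 + 679.8 = 7050.8 km = 7.0508×10⁶ m.
Circular speed v_c = √(μ/r) = 7519 m/s.
Escape speed v_esc = √(2μ/r) = √2 × v_c = 10630 m/s.
Δv = v_esc − v_c = 3114 m/s.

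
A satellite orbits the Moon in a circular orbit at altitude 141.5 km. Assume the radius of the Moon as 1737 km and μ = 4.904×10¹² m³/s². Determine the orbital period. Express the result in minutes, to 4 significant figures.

r = 1737 + 141.5 = 1878.5 km = 1.8785×10⁶ m.
Kepler's third law: T = 2π√(r³/μ) = 2π√((1.878×10⁶)³ / 4.904×10¹²).
r³/μ = 1.352×10⁶ s², so T = 2π × 1.163×10³ = 7.305×10³ s.
Converting: 7.305×10³ s ÷ 60.00 = 121.8 minutes.

T ≈ 121.8 minutes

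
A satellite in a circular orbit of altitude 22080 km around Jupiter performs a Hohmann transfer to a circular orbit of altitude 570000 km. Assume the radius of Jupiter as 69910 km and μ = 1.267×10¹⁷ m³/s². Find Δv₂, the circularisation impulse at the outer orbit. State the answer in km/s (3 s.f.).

Δv ≈ 7.02 km/s

r₁ = 69910 + 22080 = 91990 km = 9.1990×10⁷ m.
r₂ = 69910 + 570000 = 639910 km = 6.3991×10⁸ m.
Transfer ellipse a_t = (r₁ + r₂)/2 = 3.660×10⁸ m.
At r₁: circular v_c1 = √(μ/r₁) = 37110 m/s; transfer-perijove v_p = √[μ(2/r₁ − 1/a_t)] = 49080 m/s.
At r₂: circular v_c2 = √(μ/r₂) = 14070 m/s; transfer-apojove v_a = √[μ(2/r₂ − 1/a_t)] = 7055 m/s.
Δv₂ = v_c2 − v_a = 7016 m/s.
= 7.016 km/s.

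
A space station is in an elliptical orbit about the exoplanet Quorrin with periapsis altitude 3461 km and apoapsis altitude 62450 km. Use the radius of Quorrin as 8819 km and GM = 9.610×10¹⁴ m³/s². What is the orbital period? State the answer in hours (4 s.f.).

T ≈ 15.20 hours

r_p = 8819 + 3461 = 12280 km = 1.2280×10⁷ m.
r_a = 8819 + 62450 = 71269 km = 7.1269×10⁷ m.
Semi-major axis a = (r_p + r_a)/2 = (12280 + 71269)/2 = 41774 km = 4.177×10⁷ m.
By Kepler's third law T = 2π√(a³/μ) = 2π × 8.710×10³ = 5.472×10⁴ s.
= 15.20 hours.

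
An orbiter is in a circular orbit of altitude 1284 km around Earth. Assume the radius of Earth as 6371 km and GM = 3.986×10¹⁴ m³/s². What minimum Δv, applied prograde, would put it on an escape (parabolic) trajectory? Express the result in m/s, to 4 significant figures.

r = 6371 + 1284 = 7655.0 km = 7.6550×10⁶ m.
Circular speed v_c = √(μ/r) = 7216 m/s.
Escape speed v_esc = √(2μ/r) = √2 × v_c = 10200 m/s.
Δv = v_esc − v_c = 2989 m/s.

Δv ≈ 2989 m/s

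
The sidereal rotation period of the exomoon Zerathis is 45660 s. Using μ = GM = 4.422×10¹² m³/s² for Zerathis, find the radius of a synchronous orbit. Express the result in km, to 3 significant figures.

r_sync ≈ 6160 km

A synchronous orbit has period T, so by Kepler's third law a = (μT²/4π²)^(1/3).
μT²/4π² = 4.422×10¹² × (4.566×10⁴)² / 39.48 = 2.335×10²⁰ m³.
a = 6.158×10⁶ m = 6158.1 km.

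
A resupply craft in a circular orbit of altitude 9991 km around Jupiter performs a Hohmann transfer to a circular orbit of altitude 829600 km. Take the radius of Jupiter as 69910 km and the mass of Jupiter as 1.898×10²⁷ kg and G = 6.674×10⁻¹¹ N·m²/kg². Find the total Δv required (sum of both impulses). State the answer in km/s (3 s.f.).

Δv_total ≈ 21.2 km/s

μ = GM = 6.674×10⁻¹¹ × 1.898×10²⁷ = 1.267×10¹⁷ m³/s².
r₁ = 69910 + 9991 = 79901 km = 7.9901×10⁷ m.
r₂ = 69910 + 829600 = 899510 km = 8.9951×10⁸ m.
Transfer ellipse a_t = (r₁ + r₂)/2 = 4.897×10⁸ m.
At r₁: circular v_c1 = √(μ/r₁) = 39820 m/s; transfer-perijove v_p = √[μ(2/r₁ − 1/a_t)] = 53960 m/s.
Δv₁ = v_p − v_c1 = 14150 m/s.
At r₂: circular v_c2 = √(μ/r₂) = 11870 m/s; transfer-apojove v_a = √[μ(2/r₂ − 1/a_t)] = 4793 m/s.
Δv₂ = v_c2 − v_a = 7073 m/s.
Total Δv = Δv₁ + Δv₂ = 21220 m/s = 21.22 km/s.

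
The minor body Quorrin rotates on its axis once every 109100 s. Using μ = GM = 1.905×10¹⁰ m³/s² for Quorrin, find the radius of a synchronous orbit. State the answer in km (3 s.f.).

r_sync ≈ 1790 km

A synchronous orbit has period T, so by Kepler's third law a = (μT²/4π²)^(1/3).
μT²/4π² = 1.905×10¹⁰ × (1.091×10⁵)² / 39.48 = 5.744×10¹⁸ m³.
a = 1.791×10⁶ m = 1790.9 km.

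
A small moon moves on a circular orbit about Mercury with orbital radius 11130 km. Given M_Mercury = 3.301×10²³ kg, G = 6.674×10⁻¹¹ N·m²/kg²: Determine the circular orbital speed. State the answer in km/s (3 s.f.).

μ = GM = 6.674×10⁻¹¹ × 3.301×10²³ = 2.203×10¹³ m³/s².
r = 11130 km = 1.113×10⁷ m.
For a circular orbit v = √(μ/r) = √(2.203×10¹³ / 1.113×10⁷) = √(1.979×10⁶) = 1407 m/s.
That is 1.407 km/s.

v ≈ 1.41 km/s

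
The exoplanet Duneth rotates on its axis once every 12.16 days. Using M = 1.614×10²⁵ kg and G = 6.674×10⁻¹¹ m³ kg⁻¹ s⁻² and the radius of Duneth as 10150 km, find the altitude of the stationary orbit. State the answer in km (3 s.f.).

h_sync ≈ 3.01×10⁵ km

μ = GM = 6.674×10⁻¹¹ × 1.614×10²⁵ = 1.077×10¹⁵ m³/s².
T = 12.16 days = 1.051×10⁶ s.
A synchronous orbit has period T, so by Kepler's third law a = (μT²/4π²)^(1/3).
μT²/4π² = 1.077×10¹⁵ × (1.051×10⁶)² / 39.48 = 3.012×10²⁵ m³.
a = 3.111×10⁸ m = 3.1113×10⁵ km.
Altitude h = a − R = 3.1113×10⁵ − 10150 = 3.0098×10⁵ km.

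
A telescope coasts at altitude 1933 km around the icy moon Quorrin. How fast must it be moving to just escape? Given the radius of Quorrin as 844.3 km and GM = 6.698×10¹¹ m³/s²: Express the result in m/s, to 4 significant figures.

r = 844.3 + 1933 = 2777.3 km = 2.7773×10⁶ m.
Escape speed v_esc = √(2μ/r) = √(2 × 6.698×10¹¹ / 2.777×10⁶) = √(4.823×10⁵) = 694.5 m/s.

v_esc ≈ 694.5 m/s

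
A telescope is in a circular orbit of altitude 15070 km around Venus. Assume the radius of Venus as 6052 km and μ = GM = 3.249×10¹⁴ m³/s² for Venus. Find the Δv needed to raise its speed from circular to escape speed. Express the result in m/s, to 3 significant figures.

Δv ≈ 1620 m/s

r = 6052 + 15070 = 21122 km = 2.1122×10⁷ m.
Circular speed v_c = √(μ/r) = 3922 m/s.
Escape speed v_esc = √(2μ/r) = √2 × v_c = 5547 m/s.
Δv = v_esc − v_c = 1625 m/s.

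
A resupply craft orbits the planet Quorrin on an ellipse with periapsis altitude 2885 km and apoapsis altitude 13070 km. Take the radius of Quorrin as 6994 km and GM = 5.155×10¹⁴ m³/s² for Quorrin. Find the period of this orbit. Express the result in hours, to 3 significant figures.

r_p = 6994 + 2885 = 9879.0 km = 9.8790×10⁶ m.
r_a = 6994 + 13070 = 20064 km = 2.0064×10⁷ m.
Semi-major axis a = (r_p + r_a)/2 = (9879.0 + 20064)/2 = 14972 km = 1.497×10⁷ m.
By Kepler's third law T = 2π√(a³/μ) = 2π × 2.551×10³ = 1.603×10⁴ s.
= 4.453 hours.

T ≈ 4.45 hours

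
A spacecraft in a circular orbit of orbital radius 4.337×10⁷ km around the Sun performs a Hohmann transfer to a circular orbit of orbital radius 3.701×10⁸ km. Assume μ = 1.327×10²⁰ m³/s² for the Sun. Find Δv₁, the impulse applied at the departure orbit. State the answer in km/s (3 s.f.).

Δv ≈ 18.7 km/s

r₁ = 4.337×10⁷ km = 4.337×10¹⁰ m.
r₂ = 3.701×10⁸ km = 3.701×10¹¹ m.
Transfer ellipse a_t = (r₁ + r₂)/2 = 2.067×10¹¹ m.
At r₁: circular v_c1 = √(μ/r₁) = 55310 m/s; transfer-perihelion v_p = √[μ(2/r₁ − 1/a_t)] = 74010 m/s.
Δv₁ = v_p − v_c1 = 18700 m/s.
= 18.70 km/s.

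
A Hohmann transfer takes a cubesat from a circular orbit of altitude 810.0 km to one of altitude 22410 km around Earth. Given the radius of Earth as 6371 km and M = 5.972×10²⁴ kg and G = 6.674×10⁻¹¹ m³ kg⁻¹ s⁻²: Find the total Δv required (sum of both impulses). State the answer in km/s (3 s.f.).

Δv_total ≈ 3.35 km/s

μ = GM = 6.674×10⁻¹¹ × 5.972×10²⁴ = 3.986×10¹⁴ m³/s².
r₁ = 6371 + 810.0 = 7181.0 km = 7.1810×10⁶ m.
r₂ = 6371 + 22410 = 28781 km = 2.8781×10⁷ m.
Transfer ellipse a_t = (r₁ + r₂)/2 = 1.798×10⁷ m.
At r₁: circular v_c1 = √(μ/r₁) = 7450 m/s; transfer-perigee v_p = √[μ(2/r₁ − 1/a_t)] = 9426 m/s.
Δv₁ = v_p − v_c1 = 1975 m/s.
At r₂: circular v_c2 = √(μ/r₂) = 3721 m/s; transfer-apogee v_a = √[μ(2/r₂ − 1/a_t)] = 2352 m/s.
Δv₂ = v_c2 − v_a = 1370 m/s.
Total Δv = Δv₁ + Δv₂ = 3345 m/s = 3.345 km/s.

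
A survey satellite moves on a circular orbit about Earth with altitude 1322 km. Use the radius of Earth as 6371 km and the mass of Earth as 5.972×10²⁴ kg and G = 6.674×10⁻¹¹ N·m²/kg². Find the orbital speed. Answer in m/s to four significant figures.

μ = GM = 6.674×10⁻¹¹ × 5.972×10²⁴ = 3.986×10¹⁴ m³/s².
r = 6371 + 1322 = 7693.0 km = 7.6930×10⁶ m.
For a circular orbit v = √(μ/r) = √(3.986×10¹⁴ / 7.693×10⁶) = √(5.181×10⁷) = 7198 m/s.

v ≈ 7198 m/s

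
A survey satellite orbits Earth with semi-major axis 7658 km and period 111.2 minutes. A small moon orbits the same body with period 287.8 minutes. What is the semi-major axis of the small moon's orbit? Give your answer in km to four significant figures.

a₂ ≈ 14440 km

Kepler's third law: a³ ∝ T², so a₂ = a₁ (T₂/T₁)^(2/3).
T₂/T₁ = 2.588, (T₂/T₁)^(2/3) = 1.885.
a₂ = 7658 × 1.885 = 14440 km.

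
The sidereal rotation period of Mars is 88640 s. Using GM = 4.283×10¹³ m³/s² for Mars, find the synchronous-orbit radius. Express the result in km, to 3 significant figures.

r_sync ≈ 20400 km

A synchronous orbit has period T, so by Kepler's third law a = (μT²/4π²)^(1/3).
μT²/4π² = 4.283×10¹³ × (8.864×10⁴)² / 39.48 = 8.524×10²¹ m³.
a = 2.043×10⁷ m = 20428 km.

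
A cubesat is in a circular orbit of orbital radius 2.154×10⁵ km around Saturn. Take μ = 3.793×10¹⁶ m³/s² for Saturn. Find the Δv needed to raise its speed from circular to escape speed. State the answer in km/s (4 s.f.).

Δv ≈ 5.497 km/s

r = 2.154×10⁵ km = 2.154×10⁸ m.
Circular speed v_c = √(μ/r) = 13270 m/s.
Escape speed v_esc = √(2μ/r) = √2 × v_c = 18770 m/s.
Δv = v_esc − v_c = 5497 m/s = 5.497 km/s.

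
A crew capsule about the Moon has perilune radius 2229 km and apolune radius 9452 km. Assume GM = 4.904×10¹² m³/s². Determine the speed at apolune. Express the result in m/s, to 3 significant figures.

Semi-major axis a = (r_p + r_a)/2 = 5840.5 km = 5.840×10⁶ m.
Vis-viva: v² = μ(2/r − 1/a) = 4.904×10¹² × (2.116×10⁻⁷ − 1.712×10⁻⁷) = 1.980×10⁵ m²/s².
v = 445.0 m/s.

v ≈ 445 m/s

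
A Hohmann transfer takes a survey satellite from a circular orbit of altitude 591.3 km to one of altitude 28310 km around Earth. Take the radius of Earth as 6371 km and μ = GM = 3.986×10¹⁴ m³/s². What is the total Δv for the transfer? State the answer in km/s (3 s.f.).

Δv_total ≈ 3.63 km/s

r₁ = 6371 + 591.3 = 6962.3 km = 6.9623×10⁶ m.
r₂ = 6371 + 28310 = 34681 km = 3.4681×10⁷ m.
Transfer ellipse a_t = (r₁ + r₂)/2 = 2.082×10⁷ m.
At r₁: circular v_c1 = √(μ/r₁) = 7566 m/s; transfer-perigee v_p = √[μ(2/r₁ − 1/a_t)] = 9765 m/s.
Δv₁ = v_p − v_c1 = 2199 m/s.
At r₂: circular v_c2 = √(μ/r₂) = 3390 m/s; transfer-apogee v_a = √[μ(2/r₂ − 1/a_t)] = 1960 m/s.
Δv₂ = v_c2 − v_a = 1430 m/s.
Total Δv = Δv₁ + Δv₂ = 3629 m/s = 3.629 km/s.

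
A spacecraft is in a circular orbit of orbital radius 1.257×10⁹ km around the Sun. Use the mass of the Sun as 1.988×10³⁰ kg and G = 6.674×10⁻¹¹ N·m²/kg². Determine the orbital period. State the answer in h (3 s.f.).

μ = GM = 6.674×10⁻¹¹ × 1.988×10³⁰ = 1.327×10²⁰ m³/s².
r = 1.257×10⁹ km = 1.257×10¹² m.
Kepler's third law: T = 2π√(r³/μ) = 2π√((1.257×10¹²)³ / 1.327×10²⁰).
r³/μ = 1.497×10¹⁶ s², so T = 2π × 1.223×10⁸ = 7.687×10⁸ s.
Converting: 7.687×10⁸ s ÷ 3600 = 2.135×10⁵ h.

T ≈ 214000 h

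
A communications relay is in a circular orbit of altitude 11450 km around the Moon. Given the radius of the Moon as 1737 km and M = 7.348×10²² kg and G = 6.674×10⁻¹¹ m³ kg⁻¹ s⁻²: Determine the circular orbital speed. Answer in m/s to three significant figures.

v ≈ 610 m/s

μ = GM = 6.674×10⁻¹¹ × 7.348×10²² = 4.904×10¹² m³/s².
r = 1737 + 11450 = 13187 km = 1.3187×10⁷ m.
For a circular orbit v = √(μ/r) = √(4.904×10¹² / 1.319×10⁷) = √(3.719×10⁵) = 609.8 m/s.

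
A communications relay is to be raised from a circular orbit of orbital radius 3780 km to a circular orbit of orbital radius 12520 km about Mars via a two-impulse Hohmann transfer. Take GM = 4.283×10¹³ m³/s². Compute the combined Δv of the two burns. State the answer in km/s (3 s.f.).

r₁ = 3780 km = 3.780×10⁶ m.
r₂ = 12520 km = 1.252×10⁷ m.
Transfer ellipse a_t = (r₁ + r₂)/2 = 8.150×10⁶ m.
At r₁: circular v_c1 = √(μ/r₁) = 3366 m/s; transfer-periapsis v_p = √[μ(2/r₁ − 1/a_t)] = 4172 m/s.
Δv₁ = v_p − v_c1 = 806.0 m/s.
At r₂: circular v_c2 = √(μ/r₂) = 1850 m/s; transfer-apoapsis v_a = √[μ(2/r₂ − 1/a_t)] = 1260 m/s.
Δv₂ = v_c2 − v_a = 590.0 m/s.
Total Δv = Δv₁ + Δv₂ = 1396 m/s = 1.396 km/s.

Δv_total ≈ 1.40 km/s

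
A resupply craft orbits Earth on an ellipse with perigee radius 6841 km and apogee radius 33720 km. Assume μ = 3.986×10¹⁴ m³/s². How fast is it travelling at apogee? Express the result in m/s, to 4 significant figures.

Semi-major axis a = (r_p + r_a)/2 = 20280 km = 2.028×10⁷ m.
Vis-viva: v² = μ(2/r − 1/a) = 3.986×10¹⁴ × (5.931×10⁻⁸ − 4.931×10⁻⁸) = 3.987×10⁶ m²/s².
v = 1997 m/s.

v ≈ 1997 m/s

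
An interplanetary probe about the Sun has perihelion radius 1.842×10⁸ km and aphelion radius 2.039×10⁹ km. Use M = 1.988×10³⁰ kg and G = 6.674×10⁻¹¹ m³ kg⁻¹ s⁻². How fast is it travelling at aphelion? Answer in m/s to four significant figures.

μ = GM = 6.674×10⁻¹¹ × 1.988×10³⁰ = 1.327×10²⁰ m³/s².
Semi-major axis a = (r_p + r_a)/2 = 1.1116×10⁹ km = 1.112×10¹² m.
Vis-viva: v² = μ(2/r − 1/a) = 1.327×10²⁰ × (9.809×10⁻¹³ − 8.996×10⁻¹³) = 1.078×10⁷ m²/s².
v = 3284 m/s.

v ≈ 3284 m/s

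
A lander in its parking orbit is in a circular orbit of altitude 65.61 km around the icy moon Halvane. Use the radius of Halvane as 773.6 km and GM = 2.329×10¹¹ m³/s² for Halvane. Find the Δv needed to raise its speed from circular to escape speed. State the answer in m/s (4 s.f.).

Δv ≈ 218.2 m/s

r = 773.6 + 65.61 = 839.21 km = 8.3921×10⁵ m.
Circular speed v_c = √(μ/r) = 526.8 m/s.
Escape speed v_esc = √(2μ/r) = √2 × v_c = 745.0 m/s.
Δv = v_esc − v_c = 218.2 m/s.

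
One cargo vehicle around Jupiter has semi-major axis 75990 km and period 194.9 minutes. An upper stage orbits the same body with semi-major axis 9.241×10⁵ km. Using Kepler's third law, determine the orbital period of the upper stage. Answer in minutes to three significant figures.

T₂ ≈ 8270 minutes

Kepler's third law: T² ∝ a³, so T₂ = T₁ (a₂/a₁)^(3/2).
a₂/a₁ = 12.16, (a₂/a₁)^(3/2) = 42.41.
T₂ = 194.9 × 42.41 = 8265 minutes.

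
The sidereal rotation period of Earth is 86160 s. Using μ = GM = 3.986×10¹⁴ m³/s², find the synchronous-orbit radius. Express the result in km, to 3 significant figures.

r_sync ≈ 42200 km

A synchronous orbit has period T, so by Kepler's third law a = (μT²/4π²)^(1/3).
μT²/4π² = 3.986×10¹⁴ × (8.616×10⁴)² / 39.48 = 7.495×10²² m³.
a = 4.216×10⁷ m = 42163 km.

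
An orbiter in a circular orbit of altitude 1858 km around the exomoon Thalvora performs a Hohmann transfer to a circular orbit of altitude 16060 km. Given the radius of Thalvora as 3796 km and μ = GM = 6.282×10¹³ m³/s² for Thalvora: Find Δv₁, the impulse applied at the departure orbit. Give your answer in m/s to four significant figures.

r₁ = 3796 + 1858 = 5654.0 km = 5.6540×10⁶ m.
r₂ = 3796 + 16060 = 19856 km = 1.9856×10⁷ m.
Transfer ellipse a_t = (r₁ + r₂)/2 = 1.276×10⁷ m.
At r₁: circular v_c1 = √(μ/r₁) = 3333 m/s; transfer-periapsis v_p = √[μ(2/r₁ − 1/a_t)] = 4159 m/s.
Δv₁ = v_p − v_c1 = 825.6 m/s.

Δv ≈ 825.6 m/s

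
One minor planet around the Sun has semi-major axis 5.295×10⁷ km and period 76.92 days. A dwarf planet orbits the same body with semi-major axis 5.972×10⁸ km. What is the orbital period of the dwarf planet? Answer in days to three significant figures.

Kepler's third law: T² ∝ a³, so T₂ = T₁ (a₂/a₁)^(3/2).
a₂/a₁ = 11.28, (a₂/a₁)^(3/2) = 37.88.
T₂ = 76.92 × 37.88 = 2914 days.

T₂ ≈ 2910 days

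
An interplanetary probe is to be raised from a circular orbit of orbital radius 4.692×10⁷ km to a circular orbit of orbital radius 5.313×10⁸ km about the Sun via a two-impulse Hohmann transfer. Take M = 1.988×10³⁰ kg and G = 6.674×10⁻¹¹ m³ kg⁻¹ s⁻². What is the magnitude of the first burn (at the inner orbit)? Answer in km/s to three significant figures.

Δv ≈ 18.9 km/s

μ = GM = 6.674×10⁻¹¹ × 1.988×10³⁰ = 1.327×10²⁰ m³/s².
r₁ = 4.692×10⁷ km = 4.692×10¹⁰ m.
r₂ = 5.313×10⁸ km = 5.313×10¹¹ m.
Transfer ellipse a_t = (r₁ + r₂)/2 = 2.891×10¹¹ m.
At r₁: circular v_c1 = √(μ/r₁) = 53180 m/s; transfer-perihelion v_p = √[μ(2/r₁ − 1/a_t)] = 72090 m/s.
Δv₁ = v_p − v_c1 = 18910 m/s.
= 18.91 km/s.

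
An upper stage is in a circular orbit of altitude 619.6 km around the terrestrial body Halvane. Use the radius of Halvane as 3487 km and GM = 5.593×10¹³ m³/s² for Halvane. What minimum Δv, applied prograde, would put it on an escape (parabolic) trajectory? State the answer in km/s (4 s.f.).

Δv ≈ 1.529 km/s

r = 3487 + 619.6 = 4106.6 km = 4.1066×10⁶ m.
Circular speed v_c = √(μ/r) = 3690 m/s.
Escape speed v_esc = √(2μ/r) = √2 × v_c = 5219 m/s.
Δv = v_esc − v_c = 1529 m/s = 1.529 km/s.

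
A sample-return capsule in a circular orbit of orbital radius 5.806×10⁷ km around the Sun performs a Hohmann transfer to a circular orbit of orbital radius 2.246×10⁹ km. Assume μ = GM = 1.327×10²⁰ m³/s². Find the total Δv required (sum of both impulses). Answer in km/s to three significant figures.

r₁ = 5.806×10⁷ km = 5.806×10¹⁰ m.
r₂ = 2.246×10⁹ km = 2.246×10¹² m.
Transfer ellipse a_t = (r₁ + r₂)/2 = 1.152×10¹² m.
At r₁: circular v_c1 = √(μ/r₁) = 47810 m/s; transfer-perihelion v_p = √[μ(2/r₁ − 1/a_t)] = 66750 m/s.
Δv₁ = v_p − v_c1 = 18950 m/s.
At r₂: circular v_c2 = √(μ/r₂) = 7687 m/s; transfer-aphelion v_a = √[μ(2/r₂ − 1/a_t)] = 1726 m/s.
Δv₂ = v_c2 − v_a = 5961 m/s.
Total Δv = Δv₁ + Δv₂ = 24910 m/s = 24.91 km/s.

Δv_total ≈ 24.9 km/s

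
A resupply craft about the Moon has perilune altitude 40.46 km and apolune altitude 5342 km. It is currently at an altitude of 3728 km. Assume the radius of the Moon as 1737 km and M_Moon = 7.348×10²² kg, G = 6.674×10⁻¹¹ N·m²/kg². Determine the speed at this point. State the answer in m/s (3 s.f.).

v ≈ 829 m/s

μ = GM = 6.674×10⁻¹¹ × 7.348×10²² = 4.904×10¹² m³/s².
r_p = 1737 + 40.46 = 1777.5 km = 1.7775×10⁶ m.
r_a = 1737 + 5342 = 7079.0 km = 7.0790×10⁶ m.
r = 1737 + 3728 = 5465.0 km = 5.465×10⁶ m.
Semi-major axis a = (r_p + r_a)/2 = 4428.2 km = 4.428×10⁶ m.
Vis-viva: v² = μ(2/r − 1/a) = 4.904×10¹² × (3.660×10⁻⁷ − 2.258×10⁻⁷) = 6.873×10⁵ m²/s².
v = 829.0 m/s.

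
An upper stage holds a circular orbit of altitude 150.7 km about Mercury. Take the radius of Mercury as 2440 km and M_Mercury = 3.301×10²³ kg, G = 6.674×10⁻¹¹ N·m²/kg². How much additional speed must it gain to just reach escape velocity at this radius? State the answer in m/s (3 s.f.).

Δv ≈ 1210 m/s

μ = GM = 6.674×10⁻¹¹ × 3.301×10²³ = 2.203×10¹³ m³/s².
r = 2440 + 150.7 = 2590.7 km = 2.5907×10⁶ m.
Circular speed v_c = √(μ/r) = 2916 m/s.
Escape speed v_esc = √(2μ/r) = √2 × v_c = 4124 m/s.
Δv = v_esc − v_c = 1208 m/s.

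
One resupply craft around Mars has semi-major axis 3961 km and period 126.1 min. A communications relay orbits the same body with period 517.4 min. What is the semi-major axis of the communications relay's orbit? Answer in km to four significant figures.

a₂ ≈ 10150 km

Kepler's third law: a³ ∝ T², so a₂ = a₁ (T₂/T₁)^(2/3).
T₂/T₁ = 4.103, (T₂/T₁)^(2/3) = 2.563.
a₂ = 3961 × 2.563 = 10150 km.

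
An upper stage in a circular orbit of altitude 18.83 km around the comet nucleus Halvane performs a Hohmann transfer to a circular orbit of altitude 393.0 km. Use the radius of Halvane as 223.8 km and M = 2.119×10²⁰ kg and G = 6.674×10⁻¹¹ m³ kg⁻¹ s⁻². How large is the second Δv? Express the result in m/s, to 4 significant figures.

Δv ≈ 37.64 m/s

μ = GM = 6.674×10⁻¹¹ × 2.119×10²⁰ = 1.414×10¹⁰ m³/s².
r₁ = 223.8 + 18.83 = 242.63 km = 2.4263×10⁵ m.
r₂ = 223.8 + 393.0 = 616.80 km = 6.1680×10⁵ m.
Transfer ellipse a_t = (r₁ + r₂)/2 = 4.297×10⁵ m.
At r₁: circular v_c1 = √(μ/r₁) = 241.4 m/s; transfer-periapsis v_p = √[μ(2/r₁ − 1/a_t)] = 289.2 m/s.
At r₂: circular v_c2 = √(μ/r₂) = 151.4 m/s; transfer-apoapsis v_a = √[μ(2/r₂ − 1/a_t)] = 113.8 m/s.
Δv₂ = v_c2 − v_a = 37.64 m/s.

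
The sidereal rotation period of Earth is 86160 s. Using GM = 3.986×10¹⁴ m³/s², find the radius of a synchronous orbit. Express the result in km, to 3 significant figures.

A synchronous orbit has period T, so by Kepler's third law a = (μT²/4π²)^(1/3).
μT²/4π² = 3.986×10¹⁴ × (8.616×10⁴)² / 39.48 = 7.495×10²² m³.
a = 4.216×10⁷ m = 42163 km.

r_sync ≈ 42200 km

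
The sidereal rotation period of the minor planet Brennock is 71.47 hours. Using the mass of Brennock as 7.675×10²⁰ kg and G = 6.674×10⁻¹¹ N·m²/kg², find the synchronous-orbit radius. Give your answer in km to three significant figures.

μ = GM = 6.674×10⁻¹¹ × 7.675×10²⁰ = 5.122×10¹⁰ m³/s².
T = 71.47 hours = 2.573×10⁵ s.
A synchronous orbit has period T, so by Kepler's third law a = (μT²/4π²)^(1/3).
μT²/4π² = 5.122×10¹⁰ × (2.573×10⁵)² / 39.48 = 8.589×10¹⁹ m³.
a = 4.412×10⁶ m = 4412.2 km.

r_sync ≈ 4410 km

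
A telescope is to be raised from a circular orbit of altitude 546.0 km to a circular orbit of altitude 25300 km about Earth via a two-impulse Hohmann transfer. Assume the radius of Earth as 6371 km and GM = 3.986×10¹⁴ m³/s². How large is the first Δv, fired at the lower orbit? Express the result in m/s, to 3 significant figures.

Δv ≈ 2130 m/s

r₁ = 6371 + 546.0 = 6917.0 km = 6.9170×10⁶ m.
r₂ = 6371 + 25300 = 31671 km = 3.1671×10⁷ m.
Transfer ellipse a_t = (r₁ + r₂)/2 = 1.929×10⁷ m.
At r₁: circular v_c1 = √(μ/r₁) = 7591 m/s; transfer-perigee v_p = √[μ(2/r₁ − 1/a_t)] = 9726 m/s.
Δv₁ = v_p − v_c1 = 2135 m/s.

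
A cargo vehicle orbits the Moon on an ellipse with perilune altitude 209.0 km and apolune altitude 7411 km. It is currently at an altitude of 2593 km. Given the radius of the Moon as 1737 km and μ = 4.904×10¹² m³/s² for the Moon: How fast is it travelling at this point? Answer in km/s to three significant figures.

r_p = 1737 + 209.0 = 1946.0 km = 1.9460×10⁶ m.
r_a = 1737 + 7411 = 9148.0 km = 9.1480×10⁶ m.
r = 1737 + 2593 = 4330.0 km = 4.330×10⁶ m.
Semi-major axis a = (r_p + r_a)/2 = 5547.0 km = 5.547×10⁶ m.
Vis-viva: v² = μ(2/r − 1/a) = 4.904×10¹² × (4.619×10⁻⁷ − 1.803×10⁻⁷) = 1.381×10⁶ m²/s².
v = 1175 m/s = 1.175 km/s.

v ≈ 1.18 km/s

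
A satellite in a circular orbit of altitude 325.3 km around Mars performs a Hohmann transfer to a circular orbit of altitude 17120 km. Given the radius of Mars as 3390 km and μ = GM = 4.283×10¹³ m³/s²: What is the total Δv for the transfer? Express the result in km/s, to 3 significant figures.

r₁ = 3390 + 325.3 = 3715.3 km = 3.7153×10⁶ m.
r₂ = 3390 + 17120 = 20510 km = 2.0510×10⁷ m.
Transfer ellipse a_t = (r₁ + r₂)/2 = 1.211×10⁷ m.
At r₁: circular v_c1 = √(μ/r₁) = 3395 m/s; transfer-periapsis v_p = √[μ(2/r₁ − 1/a_t)] = 4418 m/s.
Δv₁ = v_p − v_c1 = 1023 m/s.
At r₂: circular v_c2 = √(μ/r₂) = 1445 m/s; transfer-apoapsis v_a = √[μ(2/r₂ − 1/a_t)] = 800.3 m/s.
Δv₂ = v_c2 − v_a = 644.7 m/s.
Total Δv = Δv₁ + Δv₂ = 1668 m/s = 1.668 km/s.

Δv_total ≈ 1.67 km/s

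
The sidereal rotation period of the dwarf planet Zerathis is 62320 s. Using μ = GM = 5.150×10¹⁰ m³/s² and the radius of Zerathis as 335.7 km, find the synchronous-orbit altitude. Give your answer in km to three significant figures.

h_sync ≈ 1380 km

A synchronous orbit has period T, so by Kepler's third law a = (μT²/4π²)^(1/3).
μT²/4π² = 5.150×10¹⁰ × (6.232×10⁴)² / 39.48 = 5.066×10¹⁸ m³.
a = 1.718×10⁶ m = 1717.5 km.
Altitude h = a − R = 1717.5 − 335.7 = 1381.8 km.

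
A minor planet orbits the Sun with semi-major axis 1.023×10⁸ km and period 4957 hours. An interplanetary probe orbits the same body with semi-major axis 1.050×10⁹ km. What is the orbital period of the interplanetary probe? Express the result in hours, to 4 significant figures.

Kepler's third law: T² ∝ a³, so T₂ = T₁ (a₂/a₁)^(3/2).
a₂/a₁ = 10.26, (a₂/a₁)^(3/2) = 32.88.
T₂ = 4957 × 32.88 = 1.630×10⁵ hours.

T₂ ≈ 1.630×10⁵ hours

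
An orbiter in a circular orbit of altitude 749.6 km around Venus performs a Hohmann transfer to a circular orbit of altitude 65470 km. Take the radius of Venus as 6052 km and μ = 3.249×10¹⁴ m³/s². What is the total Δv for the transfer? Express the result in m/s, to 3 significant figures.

r₁ = 6052 + 749.6 = 6801.6 km = 6.8016×10⁶ m.
r₂ = 6052 + 65470 = 71522 km = 7.1522×10⁷ m.
Transfer ellipse a_t = (r₁ + r₂)/2 = 3.916×10⁷ m.
At r₁: circular v_c1 = √(μ/r₁) = 6911 m/s; transfer-periapsis v_p = √[μ(2/r₁ − 1/a_t)] = 9340 m/s.
Δv₁ = v_p − v_c1 = 2429 m/s.
At r₂: circular v_c2 = √(μ/r₂) = 2131 m/s; transfer-apoapsis v_a = √[μ(2/r₂ − 1/a_t)] = 888.2 m/s.
Δv₂ = v_c2 − v_a = 1243 m/s.
Total Δv = Δv₁ + Δv₂ = 3672 m/s.

Δv_total ≈ 3670 m/s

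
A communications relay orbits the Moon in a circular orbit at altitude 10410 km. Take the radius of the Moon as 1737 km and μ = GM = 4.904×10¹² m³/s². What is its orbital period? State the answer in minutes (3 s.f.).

T ≈ 2000 minutes

r = 1737 + 10410 = 12147 km = 1.2147×10⁷ m.
Kepler's third law: T = 2π√(r³/μ) = 2π√((1.215×10⁷)³ / 4.904×10¹²).
r³/μ = 3.655×10⁸ s², so T = 2π × 1.912×10⁴ = 1.201×10⁵ s.
Converting: 1.201×10⁵ s ÷ 60.00 = 2002 minutes.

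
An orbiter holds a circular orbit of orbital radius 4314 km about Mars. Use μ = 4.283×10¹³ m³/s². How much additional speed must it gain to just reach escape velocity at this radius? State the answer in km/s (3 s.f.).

Δv ≈ 1.31 km/s

r = 4314 km = 4.314×10⁶ m.
Circular speed v_c = √(μ/r) = 3151 m/s.
Escape speed v_esc = √(2μ/r) = √2 × v_c = 4456 m/s.
Δv = v_esc − v_c = 1305 m/s = 1.305 km/s.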